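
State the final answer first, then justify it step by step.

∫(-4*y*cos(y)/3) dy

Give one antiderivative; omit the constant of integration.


The answer is -4*y*sin(y)/3 - 4*cos(y)/3.
Step 1. Integrate ∫(-4*y*cos(y)/3) dy by parts with u = y, dv = (-4*cos(y)/3) dy, so v = -4*sin(y)/3: now -4*y*sin(y)/3 + ∫(4*sin(y)/3) dy.
Step 2. Evaluate the standard form: now -4*y*sin(y)/3 - 4*cos(y)/3.
Answer: -4*y*sin(y)/3 - 4*cos(y)/3.


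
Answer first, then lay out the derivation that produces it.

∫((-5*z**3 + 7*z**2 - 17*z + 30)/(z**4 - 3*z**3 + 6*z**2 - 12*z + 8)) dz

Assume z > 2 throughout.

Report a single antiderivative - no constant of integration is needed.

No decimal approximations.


The answer is -2*log(z - 2) - 3*log(z - 1) - atan(z/2)/2.
Step 1. Decompose ∫((-5*z**3 + 7*z**2 - 17*z + 30)/(z**4 - 3*z**3 + 6*z**2 - 12*z + 8)) dz by partial fractions, (-5*z**3 + 7*z**2 - 17*z + 30)/(z**4 - 3*z**3 + 6*z**2 - 12*z + 8) = -1/(z**2 + 4) - 3/(z - 1) - 2/(z - 2): now ∫(-2/(z - 2)) dz + ∫(-3/(z - 1)) dz + ∫(-1/(z**2 + 4)) dz.
Step 2. Evaluate the standard form [assuming z > 1]: now -3*log(z - 1) + ∫(-2/(z - 2)) dz + ∫(-1/(z**2 + 4)) dz.
Step 3. Evaluate the standard form [assuming z > 2]: now -2*log(z - 2) - 3*log(z - 1) + ∫(-1/(z**2 + 4)) dz.
Step 4. Evaluate the standard form: now -2*log(z - 2) - 3*log(z - 1) - atan(z/2)/2.
Answer: -2*log(z - 2) - 3*log(z - 1) - atan(z/2)/2.


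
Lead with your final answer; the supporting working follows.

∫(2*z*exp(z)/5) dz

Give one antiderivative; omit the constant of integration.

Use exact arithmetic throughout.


The answer is 2*z*exp(z)/5 - 2*exp(z)/5.
Step 1. Integrate ∫(2*z*exp(z)/5) dz by parts with u = z, dv = (2*exp(z)/5) dz, so v = 2*exp(z)/5: now 2*z*exp(z)/5 + ∫(-2*exp(z)/5) dz.
Step 2. Evaluate the standard form: now 2*z*exp(z)/5 - 2*exp(z)/5.
Answer: 2*z*exp(z)/5 - 2*exp(z)/5.


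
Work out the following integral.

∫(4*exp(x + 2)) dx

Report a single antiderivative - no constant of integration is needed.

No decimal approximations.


Answer: 4*exp(x + 2).


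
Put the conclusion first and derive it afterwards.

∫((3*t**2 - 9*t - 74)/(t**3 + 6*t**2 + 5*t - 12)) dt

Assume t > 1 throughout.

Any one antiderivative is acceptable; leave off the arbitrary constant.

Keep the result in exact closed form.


The answer is -4*log(t - 1) + 5*log(t + 3) + 2*log(t + 4).
Step 1. Decompose ∫((3*t**2 - 9*t - 74)/(t**3 + 6*t**2 + 5*t - 12)) dt by partial fractions, (3*t**2 - 9*t - 74)/(t**3 + 6*t**2 + 5*t - 12) = 2/(t + 4) + 5/(t + 3) - 4/(t - 1): now ∫(-4/(t - 1)) dt + ∫(5/(t + 3)) dt + ∫(2/(t + 4)) dt.
Step 2. Evaluate the standard form [assuming t > -3]: now 5*log(t + 3) + ∫(-4/(t - 1)) dt + ∫(2/(t + 4)) dt.
Step 3. Evaluate the standard form [assuming t > 1]: now -4*log(t - 1) + 5*log(t + 3) + ∫(2/(t + 4)) dt.
Step 4. Evaluate the standard form [assuming t > -4]: now -4*log(t - 1) + 5*log(t + 3) + 2*log(t + 4).
Answer: -4*log(t - 1) + 5*log(t + 3) + 2*log(t + 4).


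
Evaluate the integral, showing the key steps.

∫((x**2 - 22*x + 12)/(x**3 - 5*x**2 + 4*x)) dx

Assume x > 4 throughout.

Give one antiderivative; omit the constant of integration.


Step 1. Decompose ∫((x**2 - 22*x + 12)/(x**3 - 5*x**2 + 4*x)) dx by partial fractions, (x**2 - 22*x + 12)/(x**3 - 5*x**2 + 4*x) = 3/(x - 1) - 5/(x - 4) + 3/x: now ∫(3/x) dx + ∫(-5/(x - 4)) dx + ∫(3/(x - 1)) dx.
Step 2. Evaluate the standard form [assuming x > 0]: now 3*log(x) + ∫(-5/(x - 4)) dx + ∫(3/(x - 1)) dx.
Step 3. Evaluate the standard form [assuming x > 4]: now 3*log(x) - 5*log(x - 4) + ∫(3/(x - 1)) dx.
Step 4. Evaluate the standard form [assuming x > 1]: now 3*log(x) - 5*log(x - 4) + 3*log(x - 1).
Answer: 3*log(x) - 5*log(x - 4) + 3*log(x - 1).


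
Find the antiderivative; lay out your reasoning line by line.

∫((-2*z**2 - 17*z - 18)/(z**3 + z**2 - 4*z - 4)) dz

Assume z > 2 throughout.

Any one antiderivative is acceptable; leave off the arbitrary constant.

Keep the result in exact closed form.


Step 1. Decompose ∫((-2*z**2 - 17*z - 18)/(z**3 + z**2 - 4*z - 4)) dz by partial fractions, (-2*z**2 - 17*z - 18)/(z**3 + z**2 - 4*z - 4) = 2/(z + 2) + 1/(z + 1) - 5/(z - 2): now ∫(-5/(z - 2)) dz + ∫(1/(z + 1)) dz + ∫(2/(z + 2)) dz.
Step 2. Evaluate the standard form [assuming z > -2]: now 2*log(z + 2) + ∫(-5/(z - 2)) dz + ∫(1/(z + 1)) dz.
Step 3. Evaluate the standard form [assuming z > -1]: now log(z + 1) + 2*log(z + 2) + ∫(-5/(z - 2)) dz.
Step 4. Evaluate the standard form [assuming z > 2]: now -5*log(z - 2) + log(z + 1) + 2*log(z + 2).
Answer: -5*log(z - 2) + log(z + 1) + 2*log(z + 2).


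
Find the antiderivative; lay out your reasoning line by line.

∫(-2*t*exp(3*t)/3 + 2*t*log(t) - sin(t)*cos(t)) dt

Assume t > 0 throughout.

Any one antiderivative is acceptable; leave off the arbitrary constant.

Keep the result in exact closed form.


Step 1. Rewrite: now ∫(-2*t*exp(3*t)/3) dt + ∫(2*t*log(t)) dt + ∫(-sin(t)*cos(t)) dt.
Step 2. Substitute u = sin(t), turning ∫(-sin(t)*cos(t)) dt into ∫(-u) du: now ∫(-u) du + ∫(-2*t*exp(3*t)/3) dt + ∫(2*t*log(t)) dt.
Step 3. Evaluate the standard form: now -u**2/2 + ∫(-2*t*exp(3*t)/3) dt + ∫(2*t*log(t)) dt.
Step 4. Substitute back u = sin(t): now -sin(t)**2/2 + ∫(-2*t*exp(3*t)/3) dt + ∫(2*t*log(t)) dt.
Step 5. Integrate ∫(2*t*log(t)) dt by parts with u = log(t), dv = (2*t) dt, so v = t**2 [assuming t > 0]: now t**2*log(t) - sin(t)**2/2 + ∫(-t) dt + ∫(-2*t*exp(3*t)/3) dt.
Step 6. Evaluate the standard form: now t**2*log(t) - t**2/2 - sin(t)**2/2 + ∫(-2*t*exp(3*t)/3) dt.
Step 7. Integrate ∫(-2*t*exp(3*t)/3) dt by parts with u = t, dv = (-2*exp(3*t)/3) dt, so v = -2*exp(3*t)/9: now t**2*log(t) - t**2/2 - 2*t*exp(3*t)/9 - sin(t)**2/2 + ∫(2*exp(3*t)/9) dt.
Step 8. Evaluate the standard form: now t**2*log(t) - t**2/2 - 2*t*exp(3*t)/9 + 2*exp(3*t)/27 - sin(t)**2/2.
Answer: t**2*log(t) - t**2/2 - 2*t*exp(3*t)/9 + 2*exp(3*t)/27 - sin(t)**2/2.


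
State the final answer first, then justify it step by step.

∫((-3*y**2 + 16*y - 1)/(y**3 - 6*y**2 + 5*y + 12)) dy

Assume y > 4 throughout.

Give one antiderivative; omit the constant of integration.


The answer is 3*log(y - 4) - 5*log(y - 3) - log(y + 1).
Step 1. Decompose ∫((-3*y**2 + 16*y - 1)/(y**3 - 6*y**2 + 5*y + 12)) dy by partial fractions, (-3*y**2 + 16*y - 1)/(y**3 - 6*y**2 + 5*y + 12) = -1/(y + 1) - 5/(y - 3) + 3/(y - 4): now ∫(3/(y - 4)) dy + ∫(-5/(y - 3)) dy + ∫(-1/(y + 1)) dy.
Step 2. Evaluate the standard form [assuming y > -1]: now -log(y + 1) + ∫(3/(y - 4)) dy + ∫(-5/(y - 3)) dy.
Step 3. Evaluate the standard form [assuming y > 3]: now -5*log(y - 3) - log(y + 1) + ∫(3/(y - 4)) dy.
Step 4. Evaluate the standard form [assuming y > 4]: now 3*log(y - 4) - 5*log(y - 3) - log(y + 1).
Answer: 3*log(y - 4) - 5*log(y - 3) - log(y + 1).


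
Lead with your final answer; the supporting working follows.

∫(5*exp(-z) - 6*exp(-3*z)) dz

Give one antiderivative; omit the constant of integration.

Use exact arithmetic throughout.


The answer is -5*exp(-z) + 2*exp(-3*z).
Step 1. Rewrite: now ∫(-6*exp(-3*z)) dz + ∫(5*exp(-z)) dz.
Step 2. Evaluate the standard form: now ∫(5*exp(-z)) dz + 2*exp(-3*z).
Step 3. Evaluate the standard form: now -5*exp(-z) + 2*exp(-3*z).
Answer: -5*exp(-z) + 2*exp(-3*z).


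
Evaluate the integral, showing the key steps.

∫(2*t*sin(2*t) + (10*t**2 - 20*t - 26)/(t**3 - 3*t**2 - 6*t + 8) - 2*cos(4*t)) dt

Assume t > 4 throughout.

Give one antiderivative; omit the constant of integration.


Step 1. Rewrite: now ∫(2*t*sin(2*t)) dt + ∫((10*t**2 - 20*t - 26)/(t**3 - 3*t**2 - 6*t + 8)) dt + ∫(-2*cos(4*t)) dt.
Step 2. Integrate ∫(2*t*sin(2*t)) dt by parts with u = t, dv = (2*sin(2*t)) dt, so v = -cos(2*t): now -t*cos(2*t) + ∫((10*t**2 - 20*t - 26)/(t**3 - 3*t**2 - 6*t + 8)) dt + ∫(cos(2*t)) dt + ∫(-2*cos(4*t)) dt.
Step 3. Evaluate the standard form: now -t*cos(2*t) + sin(2*t)/2 + ∫((10*t**2 - 20*t - 26)/(t**3 - 3*t**2 - 6*t + 8)) dt + ∫(-2*cos(4*t)) dt.
Step 4. Decompose ∫((10*t**2 - 20*t - 26)/(t**3 - 3*t**2 - 6*t + 8)) dt by partial fractions, (10*t**2 - 20*t - 26)/(t**3 - 3*t**2 - 6*t + 8) = 3/(t + 2) + 4/(t - 1) + 3/(t - 4): now -t*cos(2*t) + sin(2*t)/2 + ∫(3/(t - 4)) dt + ∫(4/(t - 1)) dt + ∫(3/(t + 2)) dt + ∫(-2*cos(4*t)) dt.
Step 5. Evaluate the standard form [assuming t > 1]: now -t*cos(2*t) + 4*log(t - 1) + sin(2*t)/2 + ∫(3/(t - 4)) dt + ∫(3/(t + 2)) dt + ∫(-2*cos(4*t)) dt.
Step 6. Evaluate the standard form [assuming t > 4]: now -t*cos(2*t) + 3*log(t - 4) + 4*log(t - 1) + sin(2*t)/2 + ∫(3/(t + 2)) dt + ∫(-2*cos(4*t)) dt.
Step 7. Evaluate the standard form [assuming t > -2]: now -t*cos(2*t) + 3*log(t - 4) + 4*log(t - 1) + 3*log(t + 2) + sin(2*t)/2 + ∫(-2*cos(4*t)) dt.
Step 8. Evaluate the standard form: now -t*cos(2*t) + 3*log(t - 4) + 4*log(t - 1) + 3*log(t + 2) + sin(2*t)/2 - sin(4*t)/2.
Answer: -t*cos(2*t) + 3*log(t - 4) + 4*log(t - 1) + 3*log(t + 2) + sin(2*t)/2 - sin(4*t)/2.


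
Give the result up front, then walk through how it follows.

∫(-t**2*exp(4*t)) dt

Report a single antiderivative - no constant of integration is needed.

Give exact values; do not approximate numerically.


The answer is -t**2*exp(4*t)/4 + t*exp(4*t)/8 - exp(4*t)/32.
Step 1. Integrate ∫(-t**2*exp(4*t)) dt by parts with u = t**2, dv = (-exp(4*t)) dt, so v = -exp(4*t)/4: now -t**2*exp(4*t)/4 + ∫(t*exp(4*t)/2) dt.
Step 2. Integrate ∫(t*exp(4*t)/2) dt by parts with u = t, dv = (exp(4*t)/2) dt, so v = exp(4*t)/8: now -t**2*exp(4*t)/4 + t*exp(4*t)/8 + ∫(-exp(4*t)/8) dt.
Step 3. Evaluate the standard form: now -t**2*exp(4*t)/4 + t*exp(4*t)/8 - exp(4*t)/32.
Answer: -t**2*exp(4*t)/4 + t*exp(4*t)/8 - exp(4*t)/32.


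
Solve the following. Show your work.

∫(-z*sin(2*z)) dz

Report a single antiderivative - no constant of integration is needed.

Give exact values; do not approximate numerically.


Step 1. Integrate ∫(-z*sin(2*z)) dz by parts with u = z, dv = (-sin(2*z)) dz, so v = cos(2*z)/2: now z*cos(2*z)/2 + ∫(-cos(2*z)/2) dz.
Step 2. Evaluate the standard form: now z*cos(2*z)/2 - sin(2*z)/4.
Answer: z*cos(2*z)/2 - sin(2*z)/4.


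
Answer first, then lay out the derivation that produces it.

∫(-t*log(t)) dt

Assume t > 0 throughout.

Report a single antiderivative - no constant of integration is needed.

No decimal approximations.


The answer is -t**2*log(t)/2 + t**2/4.
Step 1. Integrate ∫(-t*log(t)) dt by parts with u = log(t), dv = (-t) dt, so v = -t**2/2 [assuming t > 0]: now -t**2*log(t)/2 + ∫(t/2) dt.
Step 2. Evaluate the standard form: now -t**2*log(t)/2 + t**2/4.
Answer: -t**2*log(t)/2 + t**2/4.


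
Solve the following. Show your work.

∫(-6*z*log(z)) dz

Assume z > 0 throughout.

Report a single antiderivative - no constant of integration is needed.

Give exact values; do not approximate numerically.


Step 1. Integrate ∫(-6*z*log(z)) dz by parts with u = log(z), dv = (-6*z) dz, so v = -3*z**2 [assuming z > 0]: now -3*z**2*log(z) + ∫(3*z) dz.
Step 2. Evaluate the standard form: now -3*z**2*log(z) + 3*z**2/2.
Answer: -3*z**2*log(z) + 3*z**2/2.


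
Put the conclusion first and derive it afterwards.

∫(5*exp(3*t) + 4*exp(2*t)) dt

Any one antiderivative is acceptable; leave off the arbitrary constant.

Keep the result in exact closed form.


The answer is 5*exp(3*t)/3 + 2*exp(2*t).
Step 1. Rewrite: now ∫(4*exp(2*t)) dt + ∫(5*exp(3*t)) dt.
Step 2. Evaluate the standard form: now 5*exp(3*t)/3 + ∫(4*exp(2*t)) dt.
Step 3. Evaluate the standard form: now 5*exp(3*t)/3 + 2*exp(2*t).
Answer: 5*exp(3*t)/3 + 2*exp(2*t).


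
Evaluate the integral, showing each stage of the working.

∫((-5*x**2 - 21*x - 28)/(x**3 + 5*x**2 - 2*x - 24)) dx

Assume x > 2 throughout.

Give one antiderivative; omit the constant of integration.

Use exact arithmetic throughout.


Step 1. Decompose ∫((-5*x**2 - 21*x - 28)/(x**3 + 5*x**2 - 2*x - 24)) dx by partial fractions, (-5*x**2 - 21*x - 28)/(x**3 + 5*x**2 - 2*x - 24) = -4/(x + 4) + 2/(x + 3) - 3/(x - 2): now ∫(-3/(x - 2)) dx + ∫(2/(x + 3)) dx + ∫(-4/(x + 4)) dx.
Step 2. Evaluate the standard form [assuming x > -3]: now 2*log(x + 3) + ∫(-3/(x - 2)) dx + ∫(-4/(x + 4)) dx.
Step 3. Evaluate the standard form [assuming x > 2]: now -3*log(x - 2) + 2*log(x + 3) + ∫(-4/(x + 4)) dx.
Step 4. Evaluate the standard form [assuming x > -4]: now -3*log(x - 2) + 2*log(x + 3) - 4*log(x + 4).
Answer: -3*log(x - 2) + 2*log(x + 3) - 4*log(x + 4).


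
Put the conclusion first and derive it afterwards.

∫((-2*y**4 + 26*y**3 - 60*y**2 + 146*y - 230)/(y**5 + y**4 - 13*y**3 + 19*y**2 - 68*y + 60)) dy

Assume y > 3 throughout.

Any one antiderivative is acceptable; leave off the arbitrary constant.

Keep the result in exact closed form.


The answer is log(y - 3) + 2*log(y - 1) - 5*log(y + 5) - atan(y/2).
Step 1. Decompose ∫((-2*y**4 + 26*y**3 - 60*y**2 + 146*y - 230)/(y**5 + y**4 - 13*y**3 + 19*y**2 - 68*y + 60)) dy by partial fractions, (-2*y**4 + 26*y**3 - 60*y**2 + 146*y - 230)/(y**5 + y**4 - 13*y**3 + 19*y**2 - 68*y + 60) = -2/(y**2 + 4) - 5/(y + 5) + 2/(y - 1) + 1/(y - 3): now ∫(1/(y - 3)) dy + ∫(2/(y - 1)) dy + ∫(-5/(y + 5)) dy + ∫(-2/(y**2 + 4)) dy.
Step 2. Evaluate the standard form [assuming y > 1]: now 2*log(y - 1) + ∫(1/(y - 3)) dy + ∫(-5/(y + 5)) dy + ∫(-2/(y**2 + 4)) dy.
Step 3. Evaluate the standard form [assuming y > 3]: now log(y - 3) + 2*log(y - 1) + ∫(-5/(y + 5)) dy + ∫(-2/(y**2 + 4)) dy.
Step 4. Evaluate the standard form [assuming y > -5]: now log(y - 3) + 2*log(y - 1) - 5*log(y + 5) + ∫(-2/(y**2 + 4)) dy.
Step 5. Evaluate the standard form: now log(y - 3) + 2*log(y - 1) - 5*log(y + 5) - atan(y/2).
Answer: log(y - 3) + 2*log(y - 1) - 5*log(y + 5) - atan(y/2).


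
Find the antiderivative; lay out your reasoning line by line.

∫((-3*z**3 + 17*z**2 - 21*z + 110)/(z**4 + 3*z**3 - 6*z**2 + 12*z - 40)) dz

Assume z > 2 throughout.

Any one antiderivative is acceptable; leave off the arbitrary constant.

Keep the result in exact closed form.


Step 1. Decompose ∫((-3*z**3 + 17*z**2 - 21*z + 110)/(z**4 + 3*z**3 - 6*z**2 + 12*z - 40)) dz by partial fractions, (-3*z**3 + 17*z**2 - 21*z + 110)/(z**4 + 3*z**3 - 6*z**2 + 12*z - 40) = -3/(z**2 + 4) - 5/(z + 5) + 2/(z - 2): now ∫(2/(z - 2)) dz + ∫(-5/(z + 5)) dz + ∫(-3/(z**2 + 4)) dz.
Step 2. Evaluate the standard form [assuming z > -5]: now -5*log(z + 5) + ∫(2/(z - 2)) dz + ∫(-3/(z**2 + 4)) dz.
Step 3. Evaluate the standard form [assuming z > 2]: now 2*log(z - 2) - 5*log(z + 5) + ∫(-3/(z**2 + 4)) dz.
Step 4. Evaluate the standard form: now 2*log(z - 2) - 5*log(z + 5) - 3*atan(z/2)/2.
Answer: 2*log(z - 2) - 5*log(z + 5) - 3*atan(z/2)/2.


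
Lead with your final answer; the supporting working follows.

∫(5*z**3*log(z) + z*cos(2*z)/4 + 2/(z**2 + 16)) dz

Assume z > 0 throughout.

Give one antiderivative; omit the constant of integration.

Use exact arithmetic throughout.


The answer is 5*z**4*log(z)/4 - 5*z**4/16 + z*sin(2*z)/8 + cos(2*z)/16 + atan(z/4)/2.
Step 1. Rewrite: now ∫(z*cos(2*z)/4) dz + ∫(5*z**3*log(z)) dz + ∫(2/(z**2 + 16)) dz.
Step 2. Evaluate the standard form: now atan(z/4)/2 + ∫(z*cos(2*z)/4) dz + ∫(5*z**3*log(z)) dz.
Step 3. Integrate ∫(z*cos(2*z)/4) dz by parts with u = z, dv = (cos(2*z)/4) dz, so v = sin(2*z)/8: now z*sin(2*z)/8 + atan(z/4)/2 + ∫(5*z**3*log(z)) dz + ∫(-sin(2*z)/8) dz.
Step 4. Evaluate the standard form: now z*sin(2*z)/8 + cos(2*z)/16 + atan(z/4)/2 + ∫(5*z**3*log(z)) dz.
Step 5. Integrate ∫(5*z**3*log(z)) dz by parts with u = log(z), dv = (5*z**3) dz, so v = 5*z**4/4 [assuming z > 0]: now 5*z**4*log(z)/4 + z*sin(2*z)/8 + cos(2*z)/16 + atan(z/4)/2 + ∫(-5*z**3/4) dz.
Step 6. Evaluate the standard form: now 5*z**4*log(z)/4 - 5*z**4/16 + z*sin(2*z)/8 + cos(2*z)/16 + atan(z/4)/2.
Answer: 5*z**4*log(z)/4 - 5*z**4/16 + z*sin(2*z)/8 + cos(2*z)/16 + atan(z/4)/2.


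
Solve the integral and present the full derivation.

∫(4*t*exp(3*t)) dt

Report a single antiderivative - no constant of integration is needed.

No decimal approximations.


Step 1. Integrate ∫(4*t*exp(3*t)) dt by parts with u = t, dv = (4*exp(3*t)) dt, so v = 4*exp(3*t)/3: now 4*t*exp(3*t)/3 + ∫(-4*exp(3*t)/3) dt.
Step 2. Evaluate the standard form: now 4*t*exp(3*t)/3 - 4*exp(3*t)/9.
Answer: 4*t*exp(3*t)/3 - 4*exp(3*t)/9.


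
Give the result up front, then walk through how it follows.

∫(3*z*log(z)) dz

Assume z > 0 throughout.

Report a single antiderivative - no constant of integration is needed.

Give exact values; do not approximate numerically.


The answer is 3*z**2*log(z)/2 - 3*z**2/4.
Step 1. Integrate ∫(3*z*log(z)) dz by parts with u = log(z), dv = (3*z) dz, so v = 3*z**2/2 [assuming z > 0]: now 3*z**2*log(z)/2 + ∫(-3*z/2) dz.
Step 2. Evaluate the standard form: now 3*z**2*log(z)/2 - 3*z**2/4.
Answer: 3*z**2*log(z)/2 - 3*z**2/4.


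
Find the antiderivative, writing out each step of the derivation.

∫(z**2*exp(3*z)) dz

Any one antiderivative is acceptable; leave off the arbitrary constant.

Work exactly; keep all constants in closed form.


Step 1. Integrate ∫(z**2*exp(3*z)) dz by parts with u = z**2, dv = (exp(3*z)) dz, so v = exp(3*z)/3: now z**2*exp(3*z)/3 + ∫(-2*z*exp(3*z)/3) dz.
Step 2. Integrate ∫(-2*z*exp(3*z)/3) dz by parts with u = z, dv = (-2*exp(3*z)/3) dz, so v = -2*exp(3*z)/9: now z**2*exp(3*z)/3 - 2*z*exp(3*z)/9 + ∫(2*exp(3*z)/9) dz.
Step 3. Evaluate the standard form: now z**2*exp(3*z)/3 - 2*z*exp(3*z)/9 + 2*exp(3*z)/27.
Answer: z**2*exp(3*z)/3 - 2*z*exp(3*z)/9 + 2*exp(3*z)/27.


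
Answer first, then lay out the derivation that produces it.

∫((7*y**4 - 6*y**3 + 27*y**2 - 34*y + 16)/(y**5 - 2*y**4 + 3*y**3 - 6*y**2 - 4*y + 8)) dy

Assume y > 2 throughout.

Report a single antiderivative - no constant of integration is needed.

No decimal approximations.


The answer is 5*log(y - 2) - log(y - 1) + 3*log(y + 1) + atan(y/2).
Step 1. Decompose ∫((7*y**4 - 6*y**3 + 27*y**2 - 34*y + 16)/(y**5 - 2*y**4 + 3*y**3 - 6*y**2 - 4*y + 8)) dy by partial fractions, (7*y**4 - 6*y**3 + 27*y**2 - 34*y + 16)/(y**5 - 2*y**4 + 3*y**3 - 6*y**2 - 4*y + 8) = 2/(y**2 + 4) + 3/(y + 1) - 1/(y - 1) + 5/(y - 2): now ∫(5/(y - 2)) dy + ∫(-1/(y - 1)) dy + ∫(3/(y + 1)) dy + ∫(2/(y**2 + 4)) dy.
Step 2. Evaluate the standard form [assuming y > 1]: now -log(y - 1) + ∫(5/(y - 2)) dy + ∫(3/(y + 1)) dy + ∫(2/(y**2 + 4)) dy.
Step 3. Evaluate the standard form [assuming y > 2]: now 5*log(y - 2) - log(y - 1) + ∫(3/(y + 1)) dy + ∫(2/(y**2 + 4)) dy.
Step 4. Evaluate the standard form [assuming y > -1]: now 5*log(y - 2) - log(y - 1) + 3*log(y + 1) + ∫(2/(y**2 + 4)) dy.
Step 5. Evaluate the standard form: now 5*log(y - 2) - log(y - 1) + 3*log(y + 1) + atan(y/2).
Answer: 5*log(y - 2) - log(y - 1) + 3*log(y + 1) + atan(y/2).


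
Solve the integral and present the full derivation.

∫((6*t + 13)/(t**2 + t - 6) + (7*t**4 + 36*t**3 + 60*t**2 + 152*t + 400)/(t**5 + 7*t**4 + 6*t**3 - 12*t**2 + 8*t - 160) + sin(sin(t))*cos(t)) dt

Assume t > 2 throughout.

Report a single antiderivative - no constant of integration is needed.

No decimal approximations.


Step 1. Rewrite: now ∫((6*t + 13)/(t**2 + t - 6)) dt + ∫((7*t**4 + 36*t**3 + 60*t**2 + 152*t + 400)/(t**5 + 7*t**4 + 6*t**3 - 12*t**2 + 8*t - 160)) dt + ∫(sin(sin(t))*cos(t)) dt.
Step 2. Decompose ∫((6*t + 13)/(t**2 + t - 6)) dt by partial fractions, (6*t + 13)/(t**2 + t - 6) = 1/(t + 3) + 5/(t - 2): now ∫((7*t**4 + 36*t**3 + 60*t**2 + 152*t + 400)/(t**5 + 7*t**4 + 6*t**3 - 12*t**2 + 8*t - 160)) dt + ∫(sin(sin(t))*cos(t)) dt + ∫(5/(t - 2)) dt + ∫(1/(t + 3)) dt.
Step 3. Evaluate the standard form [assuming t > 2]: now 5*log(t - 2) + ∫((7*t**4 + 36*t**3 + 60*t**2 + 152*t + 400)/(t**5 + 7*t**4 + 6*t**3 - 12*t**2 + 8*t - 160)) dt + ∫(sin(sin(t))*cos(t)) dt + ∫(1/(t + 3)) dt.
Step 4. Evaluate the standard form [assuming t > -3]: now 5*log(t - 2) + log(t + 3) + ∫((7*t**4 + 36*t**3 + 60*t**2 + 152*t + 400)/(t**5 + 7*t**4 + 6*t**3 - 12*t**2 + 8*t - 160)) dt + ∫(sin(sin(t))*cos(t)) dt.
Step 5. Decompose ∫((7*t**4 + 36*t**3 + 60*t**2 + 152*t + 400)/(t**5 + 7*t**4 + 6*t**3 - 12*t**2 + 8*t - 160)) dt by partial fractions, (7*t**4 + 36*t**3 + 60*t**2 + 152*t + 400)/(t**5 + 7*t**4 + 6*t**3 - 12*t**2 + 8*t - 160) = -4/(t**2 + 4) + 5/(t + 5) - 2/(t + 4) + 4/(t - 2): now 5*log(t - 2) + log(t + 3) + ∫(sin(sin(t))*cos(t)) dt + ∫(4/(t - 2)) dt + ∫(-2/(t + 4)) dt + ∫(5/(t + 5)) dt + ∫(-4/(t**2 + 4)) dt.
Step 6. Evaluate the standard form [assuming t > -4]: now 5*log(t - 2) + log(t + 3) - 2*log(t + 4) + ∫(sin(sin(t))*cos(t)) dt + ∫(4/(t - 2)) dt + ∫(5/(t + 5)) dt + ∫(-4/(t**2 + 4)) dt.
Step 7. Evaluate the standard form [assuming t > -5]: now 5*log(t - 2) + log(t + 3) - 2*log(t + 4) + 5*log(t + 5) + ∫(sin(sin(t))*cos(t)) dt + ∫(4/(t - 2)) dt + ∫(-4/(t**2 + 4)) dt.
Step 8. Evaluate the standard form [assuming t > 2]: now 9*log(t - 2) + log(t + 3) - 2*log(t + 4) + 5*log(t + 5) + ∫(sin(sin(t))*cos(t)) dt + ∫(-4/(t**2 + 4)) dt.
Step 9. Evaluate the standard form: now 9*log(t - 2) + log(t + 3) - 2*log(t + 4) + 5*log(t + 5) - 2*atan(t/2) + ∫(sin(sin(t))*cos(t)) dt.
Step 10. Substitute u = sin(t), turning ∫(sin(sin(t))*cos(t)) dt into ∫(sin(u)) du: now 9*log(t - 2) + log(t + 3) - 2*log(t + 4) + 5*log(t + 5) - 2*atan(t/2) + ∫(sin(u)) du.
Step 11. Evaluate the standard form: now 9*log(t - 2) + log(t + 3) - 2*log(t + 4) + 5*log(t + 5) - cos(u) - 2*atan(t/2).
Step 12. Substitute back u = sin(t): now 9*log(t - 2) + log(t + 3) - 2*log(t + 4) + 5*log(t + 5) - cos(sin(t)) - 2*atan(t/2).
Answer: 9*log(t - 2) + log(t + 3) - 2*log(t + 4) + 5*log(t + 5) - cos(sin(t)) - 2*atan(t/2).


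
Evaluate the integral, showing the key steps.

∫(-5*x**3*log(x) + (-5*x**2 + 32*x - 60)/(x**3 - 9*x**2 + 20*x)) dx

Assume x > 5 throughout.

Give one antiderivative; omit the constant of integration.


Step 1. Rewrite: now ∫(-5*x**3*log(x)) dx + ∫((-5*x**2 + 32*x - 60)/(x**3 - 9*x**2 + 20*x)) dx.
Step 2. Integrate ∫(-5*x**3*log(x)) dx by parts with u = log(x), dv = (-5*x**3) dx, so v = -5*x**4/4 [assuming x > 0]: now -5*x**4*log(x)/4 + ∫(5*x**3/4) dx + ∫((-5*x**2 + 32*x - 60)/(x**3 - 9*x**2 + 20*x)) dx.
Step 3. Evaluate the standard form: now -5*x**4*log(x)/4 + 5*x**4/16 + ∫((-5*x**2 + 32*x - 60)/(x**3 - 9*x**2 + 20*x)) dx.
Step 4. Decompose ∫((-5*x**2 + 32*x - 60)/(x**3 - 9*x**2 + 20*x)) dx by partial fractions, (-5*x**2 + 32*x - 60)/(x**3 - 9*x**2 + 20*x) = 3/(x - 4) - 5/(x - 5) - 3/x: now -5*x**4*log(x)/4 + 5*x**4/16 + ∫(-3/x) dx + ∫(-5/(x - 5)) dx + ∫(3/(x - 4)) dx.
Step 5. Evaluate the standard form [assuming x > 0]: now -5*x**4*log(x)/4 + 5*x**4/16 - 3*log(x) + ∫(-5/(x - 5)) dx + ∫(3/(x - 4)) dx.
Step 6. Evaluate the standard form [assuming x > 4]: now -5*x**4*log(x)/4 + 5*x**4/16 - 3*log(x) + 3*log(x - 4) + ∫(-5/(x - 5)) dx.
Step 7. Evaluate the standard form [assuming x > 5]: now -5*x**4*log(x)/4 + 5*x**4/16 - 3*log(x) - 5*log(x - 5) + 3*log(x - 4).
Answer: -5*x**4*log(x)/4 + 5*x**4/16 - 3*log(x) - 5*log(x - 5) + 3*log(x - 4).


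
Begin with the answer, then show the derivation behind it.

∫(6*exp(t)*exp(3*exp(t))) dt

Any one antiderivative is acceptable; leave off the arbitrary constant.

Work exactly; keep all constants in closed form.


The answer is 2*exp(3*exp(t)).
Step 1. Substitute u = exp(t), turning ∫(6*exp(t)*exp(3*exp(t))) dt into ∫(6*exp(3*u)) du: now ∫(6*exp(3*u)) du.
Step 2. Evaluate the standard form: now 2*exp(3*u).
Step 3. Substitute back u = exp(t): now 2*exp(3*exp(t)).
Answer: 2*exp(3*exp(t)).


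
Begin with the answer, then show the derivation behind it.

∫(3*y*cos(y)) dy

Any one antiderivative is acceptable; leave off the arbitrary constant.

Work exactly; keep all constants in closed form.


The answer is 3*y*sin(y) + 3*cos(y).
Step 1. Integrate ∫(3*y*cos(y)) dy by parts with u = y, dv = (3*cos(y)) dy, so v = 3*sin(y): now 3*y*sin(y) + ∫(-3*sin(y)) dy.
Step 2. Evaluate the standard form: now 3*y*sin(y) + 3*cos(y).
Answer: 3*y*sin(y) + 3*cos(y).


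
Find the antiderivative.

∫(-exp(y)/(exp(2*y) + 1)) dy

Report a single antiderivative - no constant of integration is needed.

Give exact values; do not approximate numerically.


Answer: -atan(exp(y)).


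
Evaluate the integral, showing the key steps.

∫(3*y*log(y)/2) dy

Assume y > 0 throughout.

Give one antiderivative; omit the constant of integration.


Step 1. Integrate ∫(3*y*log(y)/2) dy by parts with u = log(y), dv = (3*y/2) dy, so v = 3*y**2/4 [assuming y > 0]: now 3*y**2*log(y)/4 + ∫(-3*y/4) dy.
Step 2. Evaluate the standard form: now 3*y**2*log(y)/4 - 3*y**2/8.
Answer: 3*y**2*log(y)/4 - 3*y**2/8.


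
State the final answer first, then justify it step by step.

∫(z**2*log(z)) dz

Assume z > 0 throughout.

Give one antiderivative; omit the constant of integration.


The answer is z**3*log(z)/3 - z**3/9.
Step 1. Integrate ∫(z**2*log(z)) dz by parts with u = log(z), dv = (z**2) dz, so v = z**3/3 [assuming z > 0]: now z**3*log(z)/3 + ∫(-z**2/3) dz.
Step 2. Evaluate the standard form: now z**3*log(z)/3 - z**3/9.
Answer: z**3*log(z)/3 - z**3/9.


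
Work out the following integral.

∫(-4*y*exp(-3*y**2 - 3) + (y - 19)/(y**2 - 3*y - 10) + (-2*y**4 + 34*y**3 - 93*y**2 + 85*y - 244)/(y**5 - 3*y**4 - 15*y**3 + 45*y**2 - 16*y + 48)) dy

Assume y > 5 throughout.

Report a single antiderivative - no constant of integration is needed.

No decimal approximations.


Answer: 2*exp(-3*y**2 - 3)/3 - 2*log(y - 5) + 2*log(y - 4) + log(y - 3) + 3*log(y + 2) - 5*log(y + 4) - 3*atan(y).


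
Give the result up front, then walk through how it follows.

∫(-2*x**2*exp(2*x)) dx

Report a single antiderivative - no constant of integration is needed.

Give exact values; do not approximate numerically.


The answer is -x**2*exp(2*x) + x*exp(2*x) - exp(2*x)/2.
Step 1. Integrate ∫(-2*x**2*exp(2*x)) dx by parts with u = x**2, dv = (-2*exp(2*x)) dx, so v = -exp(2*x): now -x**2*exp(2*x) + ∫(2*x*exp(2*x)) dx.
Step 2. Integrate ∫(2*x*exp(2*x)) dx by parts with u = x, dv = (2*exp(2*x)) dx, so v = exp(2*x): now -x**2*exp(2*x) + x*exp(2*x) + ∫(-exp(2*x)) dx.
Step 3. Evaluate the standard form: now -x**2*exp(2*x) + x*exp(2*x) - exp(2*x)/2.
Answer: -x**2*exp(2*x) + x*exp(2*x) - exp(2*x)/2.


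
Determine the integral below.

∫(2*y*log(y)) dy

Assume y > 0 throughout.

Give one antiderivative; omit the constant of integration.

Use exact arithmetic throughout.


Answer: y**2*log(y) - y**2/2.


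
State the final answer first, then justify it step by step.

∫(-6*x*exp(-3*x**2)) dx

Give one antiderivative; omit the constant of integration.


The answer is exp(-3*x**2).
Step 1. Substitute u = x**2, turning ∫(-6*x*exp(-3*x**2)) dx into ∫(-3*exp(-3*u)) du: now ∫(-3*exp(-3*u)) du.
Step 2. Evaluate the standard form: now exp(-3*u).
Step 3. Substitute back u = x**2: now exp(-3*x**2).
Answer: exp(-3*x**2).


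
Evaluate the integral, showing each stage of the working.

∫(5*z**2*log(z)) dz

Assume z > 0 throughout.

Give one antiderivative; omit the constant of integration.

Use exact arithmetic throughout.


Step 1. Integrate ∫(5*z**2*log(z)) dz by parts with u = log(z), dv = (5*z**2) dz, so v = 5*z**3/3 [assuming z > 0]: now 5*z**3*log(z)/3 + ∫(-5*z**2/3) dz.
Step 2. Evaluate the standard form: now 5*z**3*log(z)/3 - 5*z**3/9.
Answer: 5*z**3*log(z)/3 - 5*z**3/9.


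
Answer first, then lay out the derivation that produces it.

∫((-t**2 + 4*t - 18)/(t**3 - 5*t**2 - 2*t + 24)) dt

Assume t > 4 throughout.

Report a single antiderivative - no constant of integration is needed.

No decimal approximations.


The answer is -3*log(t - 4) + 3*log(t - 3) - log(t + 2).
Step 1. Decompose ∫((-t**2 + 4*t - 18)/(t**3 - 5*t**2 - 2*t + 24)) dt by partial fractions, (-t**2 + 4*t - 18)/(t**3 - 5*t**2 - 2*t + 24) = -1/(t + 2) + 3/(t - 3) - 3/(t - 4): now ∫(-3/(t - 4)) dt + ∫(3/(t - 3)) dt + ∫(-1/(t + 2)) dt.
Step 2. Evaluate the standard form [assuming t > -2]: now -log(t + 2) + ∫(-3/(t - 4)) dt + ∫(3/(t - 3)) dt.
Step 3. Evaluate the standard form [assuming t > 3]: now 3*log(t - 3) - log(t + 2) + ∫(-3/(t - 4)) dt.
Step 4. Evaluate the standard form [assuming t > 4]: now -3*log(t - 4) + 3*log(t - 3) - log(t + 2).
Answer: -3*log(t - 4) + 3*log(t - 3) - log(t + 2).


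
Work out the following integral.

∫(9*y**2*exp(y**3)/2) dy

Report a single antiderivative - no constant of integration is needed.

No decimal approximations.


Answer: 3*exp(y**3)/2.


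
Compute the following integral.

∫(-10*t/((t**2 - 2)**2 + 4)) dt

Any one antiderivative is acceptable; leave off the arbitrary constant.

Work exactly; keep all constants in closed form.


Answer: -5*atan(t**2/2 - 1)/2.


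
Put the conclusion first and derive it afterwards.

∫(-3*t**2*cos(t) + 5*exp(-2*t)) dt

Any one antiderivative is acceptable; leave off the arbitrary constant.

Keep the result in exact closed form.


The answer is -3*t**2*sin(t) - 6*t*cos(t) + 6*sin(t) - 5*exp(-2*t)/2.
Step 1. Rewrite: now ∫(-3*t**2*cos(t)) dt + ∫(5*exp(-2*t)) dt.
Step 2. Evaluate the standard form: now ∫(-3*t**2*cos(t)) dt - 5*exp(-2*t)/2.
Step 3. Integrate ∫(-3*t**2*cos(t)) dt by parts with u = t**2, dv = (-3*cos(t)) dt, so v = -3*sin(t): now -3*t**2*sin(t) + ∫(6*t*sin(t)) dt - 5*exp(-2*t)/2.
Step 4. Integrate ∫(6*t*sin(t)) dt by parts with u = t, dv = (6*sin(t)) dt, so v = -6*cos(t): now -3*t**2*sin(t) - 6*t*cos(t) + ∫(6*cos(t)) dt - 5*exp(-2*t)/2.
Step 5. Evaluate the standard form: now -3*t**2*sin(t) - 6*t*cos(t) + 6*sin(t) - 5*exp(-2*t)/2.
Answer: -3*t**2*sin(t) - 6*t*cos(t) + 6*sin(t) - 5*exp(-2*t)/2.


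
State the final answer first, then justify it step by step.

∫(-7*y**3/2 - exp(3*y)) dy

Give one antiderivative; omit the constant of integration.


The answer is -7*y**4/8 - exp(3*y)/3.
Step 1. Rewrite: now ∫(-7*y**3/2) dy + ∫(-exp(3*y)) dy.
Step 2. Evaluate the standard form: now -exp(3*y)/3 + ∫(-7*y**3/2) dy.
Step 3. Evaluate the standard form: now -7*y**4/8 - exp(3*y)/3.
Answer: -7*y**4/8 - exp(3*y)/3.


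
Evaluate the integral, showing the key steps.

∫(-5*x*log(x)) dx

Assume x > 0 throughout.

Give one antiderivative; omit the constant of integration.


Step 1. Integrate ∫(-5*x*log(x)) dx by parts with u = log(x), dv = (-5*x) dx, so v = -5*x**2/2 [assuming x > 0]: now -5*x**2*log(x)/2 + ∫(5*x/2) dx.
Step 2. Evaluate the standard form: now -5*x**2*log(x)/2 + 5*x**2/4.
Answer: -5*x**2*log(x)/2 + 5*x**2/4.


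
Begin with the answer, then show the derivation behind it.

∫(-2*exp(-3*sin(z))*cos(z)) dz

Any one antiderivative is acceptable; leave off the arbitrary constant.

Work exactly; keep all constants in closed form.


The answer is 2*exp(-3*sin(z))/3.
Step 1. Substitute u = sin(z), turning ∫(-2*exp(-3*sin(z))*cos(z)) dz into ∫(-2*exp(-3*u)) du: now ∫(-2*exp(-3*u)) du.
Step 2. Evaluate the standard form: now 2*exp(-3*u)/3.
Step 3. Substitute back u = sin(z): now 2*exp(-3*sin(z))/3.
Answer: 2*exp(-3*sin(z))/3.


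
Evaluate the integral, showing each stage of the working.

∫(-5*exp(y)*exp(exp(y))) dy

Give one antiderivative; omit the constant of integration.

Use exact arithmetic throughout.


Step 1. Substitute u = exp(y), turning ∫(-5*exp(y)*exp(exp(y))) dy into ∫(-5*exp(u)) du: now ∫(-5*exp(u)) du.
Step 2. Evaluate the standard form: now -5*exp(u).
Step 3. Substitute back u = exp(y): now -5*exp(exp(y)).
Answer: -5*exp(exp(y)).


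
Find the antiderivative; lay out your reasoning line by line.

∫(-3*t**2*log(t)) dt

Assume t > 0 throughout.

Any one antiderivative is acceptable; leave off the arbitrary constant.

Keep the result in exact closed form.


Step 1. Integrate ∫(-3*t**2*log(t)) dt by parts with u = log(t), dv = (-3*t**2) dt, so v = -t**3 [assuming t > 0]: now -t**3*log(t) + ∫(t**2) dt.
Step 2. Evaluate the standard form: now -t**3*log(t) + t**3/3.
Answer: -t**3*log(t) + t**3/3.


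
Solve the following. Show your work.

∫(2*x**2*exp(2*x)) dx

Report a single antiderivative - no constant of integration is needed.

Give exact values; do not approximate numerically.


Step 1. Integrate ∫(2*x**2*exp(2*x)) dx by parts with u = x**2, dv = (2*exp(2*x)) dx, so v = exp(2*x): now x**2*exp(2*x) + ∫(-2*x*exp(2*x)) dx.
Step 2. Integrate ∫(-2*x*exp(2*x)) dx by parts with u = x, dv = (-2*exp(2*x)) dx, so v = -exp(2*x): now x**2*exp(2*x) - x*exp(2*x) + ∫(exp(2*x)) dx.
Step 3. Evaluate the standard form: now x**2*exp(2*x) - x*exp(2*x) + exp(2*x)/2.
Answer: x**2*exp(2*x) - x*exp(2*x) + exp(2*x)/2.


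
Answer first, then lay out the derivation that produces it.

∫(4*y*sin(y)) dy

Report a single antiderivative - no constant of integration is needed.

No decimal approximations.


The answer is -4*y*cos(y) + 4*sin(y).
Step 1. Integrate ∫(4*y*sin(y)) dy by parts with u = y, dv = (4*sin(y)) dy, so v = -4*cos(y): now -4*y*cos(y) + ∫(4*cos(y)) dy.
Step 2. Evaluate the standard form: now -4*y*cos(y) + 4*sin(y).
Answer: -4*y*cos(y) + 4*sin(y).


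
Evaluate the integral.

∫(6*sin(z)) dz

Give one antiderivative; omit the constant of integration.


Answer: -6*cos(z).


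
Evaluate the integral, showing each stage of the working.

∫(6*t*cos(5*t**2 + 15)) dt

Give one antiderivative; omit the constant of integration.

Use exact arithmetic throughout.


Step 1. Substitute u = t**2 + 3, turning ∫(6*t*cos(5*t**2 + 15)) dt into ∫(3*cos(5*u)) du: now ∫(3*cos(5*u)) du.
Step 2. Evaluate the standard form: now 3*sin(5*u)/5.
Step 3. Substitute back u = t**2 + 3: now 3*sin(5*t**2 + 15)/5.
Answer: 3*sin(5*t**2 + 15)/5.


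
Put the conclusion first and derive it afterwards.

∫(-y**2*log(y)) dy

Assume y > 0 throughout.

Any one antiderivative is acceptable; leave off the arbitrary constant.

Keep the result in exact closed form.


The answer is -y**3*log(y)/3 + y**3/9.
Step 1. Integrate ∫(-y**2*log(y)) dy by parts with u = log(y), dv = (-y**2) dy, so v = -y**3/3 [assuming y > 0]: now -y**3*log(y)/3 + ∫(y**2/3) dy.
Step 2. Evaluate the standard form: now -y**3*log(y)/3 + y**3/9.
Answer: -y**3*log(y)/3 + y**3/9.


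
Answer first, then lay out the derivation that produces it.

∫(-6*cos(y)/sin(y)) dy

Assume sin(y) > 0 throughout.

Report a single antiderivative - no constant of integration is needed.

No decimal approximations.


The answer is -6*log(sin(y)).
Step 1. Substitute u = sin(y), turning ∫(-6*cos(y)/sin(y)) dy into ∫(-6/u) du: now ∫(-6/u) du.
Step 2. Evaluate the standard form [assuming u > 0]: now -6*log(u).
Step 3. Substitute back u = sin(y): now -6*log(sin(y)).
Answer: -6*log(sin(y)).


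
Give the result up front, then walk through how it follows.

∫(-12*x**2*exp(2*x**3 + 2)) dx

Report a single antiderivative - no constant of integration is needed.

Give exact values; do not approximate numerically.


The answer is -2*exp(2*x**3 + 2).
Step 1. Substitute u = x**3 + 1, turning ∫(-12*x**2*exp(2*x**3 + 2)) dx into ∫(-4*exp(2*u)) du: now ∫(-4*exp(2*u)) du.
Step 2. Evaluate the standard form: now -2*exp(2*u).
Step 3. Substitute back u = x**3 + 1: now -2*exp(2*x**3 + 2).
Answer: -2*exp(2*x**3 + 2).


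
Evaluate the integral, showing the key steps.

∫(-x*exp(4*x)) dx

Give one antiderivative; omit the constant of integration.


Step 1. Integrate ∫(-x*exp(4*x)) dx by parts with u = x, dv = (-exp(4*x)) dx, so v = -exp(4*x)/4: now -x*exp(4*x)/4 + ∫(exp(4*x)/4) dx.
Step 2. Evaluate the standard form: now -x*exp(4*x)/4 + exp(4*x)/16.
Answer: -x*exp(4*x)/4 + exp(4*x)/16.


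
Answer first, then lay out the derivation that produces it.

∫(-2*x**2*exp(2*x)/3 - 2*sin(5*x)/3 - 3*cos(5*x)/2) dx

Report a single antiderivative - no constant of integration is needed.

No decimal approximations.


The answer is -x**2*exp(2*x)/3 + x*exp(2*x)/3 - exp(2*x)/6 - 3*sin(5*x)/10 + 2*cos(5*x)/15.
Step 1. Rewrite: now ∫(-2*x**2*exp(2*x)/3) dx + ∫(-2*sin(5*x)/3) dx + ∫(-3*cos(5*x)/2) dx.
Step 2. Evaluate the standard form: now 2*cos(5*x)/15 + ∫(-2*x**2*exp(2*x)/3) dx + ∫(-3*cos(5*x)/2) dx.
Step 3. Evaluate the standard form: now -3*sin(5*x)/10 + 2*cos(5*x)/15 + ∫(-2*x**2*exp(2*x)/3) dx.
Step 4. Integrate ∫(-2*x**2*exp(2*x)/3) dx by parts with u = x**2, dv = (-2*exp(2*x)/3) dx, so v = -exp(2*x)/3: now -x**2*exp(2*x)/3 - 3*sin(5*x)/10 + 2*cos(5*x)/15 + ∫(2*x*exp(2*x)/3) dx.
Step 5. Integrate ∫(2*x*exp(2*x)/3) dx by parts with u = x, dv = (2*exp(2*x)/3) dx, so v = exp(2*x)/3: now -x**2*exp(2*x)/3 + x*exp(2*x)/3 - 3*sin(5*x)/10 + 2*cos(5*x)/15 + ∫(-exp(2*x)/3) dx.
Step 6. Evaluate the standard form: now -x**2*exp(2*x)/3 + x*exp(2*x)/3 - exp(2*x)/6 - 3*sin(5*x)/10 + 2*cos(5*x)/15.
Answer: -x**2*exp(2*x)/3 + x*exp(2*x)/3 - exp(2*x)/6 - 3*sin(5*x)/10 + 2*cos(5*x)/15.


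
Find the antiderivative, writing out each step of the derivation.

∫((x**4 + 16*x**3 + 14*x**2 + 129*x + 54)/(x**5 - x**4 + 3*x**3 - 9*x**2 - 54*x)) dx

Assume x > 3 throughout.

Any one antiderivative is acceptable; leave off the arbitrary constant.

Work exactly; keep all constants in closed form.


Step 1. Decompose ∫((x**4 + 16*x**3 + 14*x**2 + 129*x + 54)/(x**5 - x**4 + 3*x**3 - 9*x**2 - 54*x)) dx by partial fractions, (x**4 + 16*x**3 + 14*x**2 + 129*x + 54)/(x**5 - x**4 + 3*x**3 - 9*x**2 - 54*x) = 1/(x**2 + 9) - 2/(x + 2) + 4/(x - 3) - 1/x: now ∫(-1/x) dx + ∫(4/(x - 3)) dx + ∫(-2/(x + 2)) dx + ∫(1/(x**2 + 9)) dx.
Step 2. Evaluate the standard form [assuming x > 3]: now 4*log(x - 3) + ∫(-1/x) dx + ∫(-2/(x + 2)) dx + ∫(1/(x**2 + 9)) dx.
Step 3. Evaluate the standard form [assuming x > -2]: now 4*log(x - 3) - 2*log(x + 2) + ∫(-1/x) dx + ∫(1/(x**2 + 9)) dx.
Step 4. Evaluate the standard form [assuming x > 0]: now -log(x) + 4*log(x - 3) - 2*log(x + 2) + ∫(1/(x**2 + 9)) dx.
Step 5. Evaluate the standard form: now -log(x) + 4*log(x - 3) - 2*log(x + 2) + atan(x/3)/3.
Answer: -log(x) + 4*log(x - 3) - 2*log(x + 2) + atan(x/3)/3.


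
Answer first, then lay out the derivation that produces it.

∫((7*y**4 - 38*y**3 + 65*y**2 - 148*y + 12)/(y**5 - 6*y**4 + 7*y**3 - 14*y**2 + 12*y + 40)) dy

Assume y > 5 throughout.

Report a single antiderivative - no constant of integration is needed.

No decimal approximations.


The answer is log(y - 5) + 3*log(y - 2) + 3*log(y + 1) - 2*atan(y/2).
Step 1. Decompose ∫((7*y**4 - 38*y**3 + 65*y**2 - 148*y + 12)/(y**5 - 6*y**4 + 7*y**3 - 14*y**2 + 12*y + 40)) dy by partial fractions, (7*y**4 - 38*y**3 + 65*y**2 - 148*y + 12)/(y**5 - 6*y**4 + 7*y**3 - 14*y**2 + 12*y + 40) = -4/(y**2 + 4) + 3/(y + 1) + 3/(y - 2) + 1/(y - 5): now ∫(1/(y - 5)) dy + ∫(3/(y - 2)) dy + ∫(3/(y + 1)) dy + ∫(-4/(y**2 + 4)) dy.
Step 2. Evaluate the standard form [assuming y > 2]: now 3*log(y - 2) + ∫(1/(y - 5)) dy + ∫(3/(y + 1)) dy + ∫(-4/(y**2 + 4)) dy.
Step 3. Evaluate the standard form [assuming y > -1]: now 3*log(y - 2) + 3*log(y + 1) + ∫(1/(y - 5)) dy + ∫(-4/(y**2 + 4)) dy.
Step 4. Evaluate the standard form [assuming y > 5]: now log(y - 5) + 3*log(y - 2) + 3*log(y + 1) + ∫(-4/(y**2 + 4)) dy.
Step 5. Evaluate the standard form: now log(y - 5) + 3*log(y - 2) + 3*log(y + 1) - 2*atan(y/2).
Answer: log(y - 5) + 3*log(y - 2) + 3*log(y + 1) - 2*atan(y/2).


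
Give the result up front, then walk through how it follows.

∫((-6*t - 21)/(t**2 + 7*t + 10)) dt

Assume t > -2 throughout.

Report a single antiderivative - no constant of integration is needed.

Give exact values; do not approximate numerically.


The answer is -3*log(t + 2) - 3*log(t + 5).
Step 1. Decompose ∫((-6*t - 21)/(t**2 + 7*t + 10)) dt by partial fractions, (-6*t - 21)/(t**2 + 7*t + 10) = -3/(t + 5) - 3/(t + 2): now ∫(-3/(t + 2)) dt + ∫(-3/(t + 5)) dt.
Step 2. Evaluate the standard form [assuming t > -5]: now -3*log(t + 5) + ∫(-3/(t + 2)) dt.
Step 3. Evaluate the standard form [assuming t > -2]: now -3*log(t + 2) - 3*log(t + 5).
Answer: -3*log(t + 2) - 3*log(t + 5).


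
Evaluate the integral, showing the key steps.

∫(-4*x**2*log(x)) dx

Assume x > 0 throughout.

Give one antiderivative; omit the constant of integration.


Step 1. Integrate ∫(-4*x**2*log(x)) dx by parts with u = log(x), dv = (-4*x**2) dx, so v = -4*x**3/3 [assuming x > 0]: now -4*x**3*log(x)/3 + ∫(4*x**2/3) dx.
Step 2. Evaluate the standard form: now -4*x**3*log(x)/3 + 4*x**3/9.
Answer: -4*x**3*log(x)/3 + 4*x**3/9.
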